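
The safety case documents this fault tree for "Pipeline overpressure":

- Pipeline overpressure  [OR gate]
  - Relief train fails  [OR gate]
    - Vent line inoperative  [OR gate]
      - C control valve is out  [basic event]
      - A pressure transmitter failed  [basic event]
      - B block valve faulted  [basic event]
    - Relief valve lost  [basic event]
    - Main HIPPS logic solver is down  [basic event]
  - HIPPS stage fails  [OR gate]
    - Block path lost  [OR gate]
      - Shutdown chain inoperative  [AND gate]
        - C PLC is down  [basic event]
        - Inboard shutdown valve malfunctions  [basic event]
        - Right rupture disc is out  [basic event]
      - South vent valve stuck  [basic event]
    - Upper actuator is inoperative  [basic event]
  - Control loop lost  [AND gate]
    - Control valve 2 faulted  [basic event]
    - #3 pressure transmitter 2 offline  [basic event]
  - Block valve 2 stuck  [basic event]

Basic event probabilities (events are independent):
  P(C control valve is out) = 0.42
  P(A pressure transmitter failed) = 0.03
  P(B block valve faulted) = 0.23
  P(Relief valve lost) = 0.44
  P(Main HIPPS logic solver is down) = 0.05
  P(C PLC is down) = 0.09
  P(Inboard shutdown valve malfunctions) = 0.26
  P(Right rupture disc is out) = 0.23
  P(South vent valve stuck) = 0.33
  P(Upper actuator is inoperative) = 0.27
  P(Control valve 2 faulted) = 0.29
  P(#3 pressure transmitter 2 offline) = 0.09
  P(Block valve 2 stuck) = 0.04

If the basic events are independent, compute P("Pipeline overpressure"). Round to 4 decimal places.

0.8952

P(Vent line inoperative) [OR] = 1 − (1−0.42) × (1−0.03) × (1−0.23) = 0.566798
P(Relief train fails) [OR] = 1 − (1−0.566798) × (1−0.44) × (1−0.05) = 0.769537
P(Shutdown chain inoperative) [AND] = 0.09 × 0.26 × 0.23 = 0.005382
P(Block path lost) [OR] = 1 − (1−0.005382) × (1−0.33) = 0.333606
P(HIPPS stage fails) [OR] = 1 − (1−0.333606) × (1−0.27) = 0.513532
P(Control loop lost) [AND] = 0.29 × 0.09 = 0.026100
P(Pipeline overpressure) [OR] = 1 − (1−0.769537) × (1−0.513532) × (1−0.026100) × (1−0.04) = 0.895181
Rounded to 4 decimal places: P(Pipeline overpressure) ≈ 0.8952.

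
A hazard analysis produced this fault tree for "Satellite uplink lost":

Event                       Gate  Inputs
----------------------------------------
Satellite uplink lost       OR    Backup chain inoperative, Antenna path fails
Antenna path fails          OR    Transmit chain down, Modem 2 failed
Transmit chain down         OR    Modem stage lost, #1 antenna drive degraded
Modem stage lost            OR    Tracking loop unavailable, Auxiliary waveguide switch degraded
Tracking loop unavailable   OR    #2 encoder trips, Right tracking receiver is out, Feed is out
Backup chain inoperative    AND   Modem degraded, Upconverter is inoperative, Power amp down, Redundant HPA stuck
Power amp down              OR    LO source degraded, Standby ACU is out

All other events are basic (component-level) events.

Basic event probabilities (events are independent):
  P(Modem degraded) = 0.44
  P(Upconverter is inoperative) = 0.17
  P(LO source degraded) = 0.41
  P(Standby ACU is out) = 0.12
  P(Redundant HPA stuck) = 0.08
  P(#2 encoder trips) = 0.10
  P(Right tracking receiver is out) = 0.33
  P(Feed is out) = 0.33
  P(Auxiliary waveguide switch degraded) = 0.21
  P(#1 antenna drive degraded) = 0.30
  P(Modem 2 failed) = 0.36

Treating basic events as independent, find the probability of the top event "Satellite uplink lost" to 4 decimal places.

P(Power amp down) [OR] = 1 − (1−0.41) × (1−0.12) = 0.480800
P(Backup chain inoperative) [AND] = 0.44 × 0.17 × 0.480800 × 0.08 = 0.002877
P(Tracking loop unavailable) [OR] = 1 − (1−0.10) × (1−0.33) × (1−0.33) = 0.595990
P(Modem stage lost) [OR] = 1 − (1−0.595990) × (1−0.21) = 0.680832
P(Transmit chain down) [OR] = 1 − (1−0.680832) × (1−0.30) = 0.776582
P(Antenna path fails) [OR] = 1 − (1−0.776582) × (1−0.36) = 0.857012
P(Satellite uplink lost) [OR] = 1 − (1−0.002877) × (1−0.857012) = 0.857423
Rounded to 4 decimal places: P(Satellite uplink lost) ≈ 0.8574.

0.8574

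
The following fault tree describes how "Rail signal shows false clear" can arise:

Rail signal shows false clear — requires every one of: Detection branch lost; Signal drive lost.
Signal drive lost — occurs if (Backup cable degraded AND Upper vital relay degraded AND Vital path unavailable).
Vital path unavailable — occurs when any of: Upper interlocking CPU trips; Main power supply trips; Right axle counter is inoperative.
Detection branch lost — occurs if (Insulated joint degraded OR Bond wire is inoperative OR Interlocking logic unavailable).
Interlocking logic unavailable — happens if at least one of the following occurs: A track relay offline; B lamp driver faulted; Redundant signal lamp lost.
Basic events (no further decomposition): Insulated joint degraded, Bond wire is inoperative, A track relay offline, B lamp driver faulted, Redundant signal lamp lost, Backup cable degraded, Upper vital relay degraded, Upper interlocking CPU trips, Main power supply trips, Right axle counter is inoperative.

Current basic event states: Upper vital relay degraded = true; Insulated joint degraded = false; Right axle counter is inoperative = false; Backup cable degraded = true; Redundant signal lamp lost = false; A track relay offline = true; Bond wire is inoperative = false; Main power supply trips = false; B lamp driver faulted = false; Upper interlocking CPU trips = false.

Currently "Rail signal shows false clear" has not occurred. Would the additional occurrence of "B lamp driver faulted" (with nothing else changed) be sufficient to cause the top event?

No

Counterfactual: set "B lamp driver faulted" to occurred.
Interlocking logic unavailable [OR]: A track relay offline=occurs, B lamp driver faulted=occurs, Redundant signal lamp lost=not → at least one input occurs → occurs.
Detection branch lost [OR]: Insulated joint degraded=not, Bond wire is inoperative=not, Interlocking logic unavailable=occurs → at least one input occurs → occurs.
Vital path unavailable [OR]: Upper interlocking CPU trips=not, Main power supply trips=not, Right axle counter is inoperative=not → no input occurs → does not occur.
Signal drive lost [AND]: Backup cable degraded=occurs, Upper vital relay degraded=occurs, Vital path unavailable=not → not all inputs occur → does not occur.
Rail signal shows false clear [AND]: Detection branch lost=occurs, Signal drive lost=not → not all inputs occur → does not occur.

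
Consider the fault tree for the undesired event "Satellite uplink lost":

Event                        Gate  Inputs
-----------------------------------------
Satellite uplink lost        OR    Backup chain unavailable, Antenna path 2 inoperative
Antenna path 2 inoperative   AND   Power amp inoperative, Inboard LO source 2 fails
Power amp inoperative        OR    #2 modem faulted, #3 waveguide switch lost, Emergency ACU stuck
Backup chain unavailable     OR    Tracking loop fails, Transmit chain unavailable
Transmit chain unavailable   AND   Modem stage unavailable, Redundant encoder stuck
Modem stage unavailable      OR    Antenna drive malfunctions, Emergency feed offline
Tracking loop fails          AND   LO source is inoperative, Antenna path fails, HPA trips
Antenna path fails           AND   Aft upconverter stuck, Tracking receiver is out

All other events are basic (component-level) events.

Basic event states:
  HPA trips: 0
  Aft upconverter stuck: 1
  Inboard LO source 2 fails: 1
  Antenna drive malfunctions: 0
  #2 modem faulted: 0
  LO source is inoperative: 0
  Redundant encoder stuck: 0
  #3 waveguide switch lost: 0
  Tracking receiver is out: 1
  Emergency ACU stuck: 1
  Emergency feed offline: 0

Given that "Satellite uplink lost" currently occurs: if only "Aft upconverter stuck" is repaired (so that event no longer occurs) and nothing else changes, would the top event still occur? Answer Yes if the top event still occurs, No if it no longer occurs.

Yes

Counterfactual: set "Aft upconverter stuck" to not occurred.
Antenna path fails [AND]: Aft upconverter stuck=not, Tracking receiver is out=occurs → not all inputs occur → does not occur.
Tracking loop fails [AND]: LO source is inoperative=not, Antenna path fails=not, HPA trips=not → not all inputs occur → does not occur.
Modem stage unavailable [OR]: Antenna drive malfunctions=not, Emergency feed offline=not → no input occurs → does not occur.
Transmit chain unavailable [AND]: Modem stage unavailable=not, Redundant encoder stuck=not → not all inputs occur → does not occur.
Backup chain unavailable [OR]: Tracking loop fails=not, Transmit chain unavailable=not → no input occurs → does not occur.
Power amp inoperative [OR]: #2 modem faulted=not, #3 waveguide switch lost=not, Emergency ACU stuck=occurs → at least one input occurs → occurs.
Antenna path 2 inoperative [AND]: Power amp inoperative=occurs, Inboard LO source 2 fails=occurs → all inputs occur → occurs.
Satellite uplink lost [OR]: Backup chain unavailable=not, Antenna path 2 inoperative=occurs → at least one input occurs → occurs.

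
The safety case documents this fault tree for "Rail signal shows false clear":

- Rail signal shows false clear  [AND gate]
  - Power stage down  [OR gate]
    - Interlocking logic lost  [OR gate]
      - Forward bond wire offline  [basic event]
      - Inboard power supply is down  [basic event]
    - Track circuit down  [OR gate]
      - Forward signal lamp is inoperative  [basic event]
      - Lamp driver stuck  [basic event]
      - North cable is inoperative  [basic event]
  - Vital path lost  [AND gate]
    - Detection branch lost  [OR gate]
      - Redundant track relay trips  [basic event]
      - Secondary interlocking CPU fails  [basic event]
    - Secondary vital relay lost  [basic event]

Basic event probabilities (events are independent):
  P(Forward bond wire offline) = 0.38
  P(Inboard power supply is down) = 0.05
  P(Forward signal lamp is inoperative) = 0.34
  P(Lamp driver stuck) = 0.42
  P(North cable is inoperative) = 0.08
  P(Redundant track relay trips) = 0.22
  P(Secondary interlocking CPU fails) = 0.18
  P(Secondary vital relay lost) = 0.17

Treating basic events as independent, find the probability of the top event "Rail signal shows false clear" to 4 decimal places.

P(Interlocking logic lost) [OR] = 1 − (1−0.38) × (1−0.05) = 0.411000
P(Track circuit down) [OR] = 1 − (1−0.34) × (1−0.42) × (1−0.08) = 0.647824
P(Power stage down) [OR] = 1 − (1−0.411000) × (1−0.647824) = 0.792568
P(Detection branch lost) [OR] = 1 − (1−0.22) × (1−0.18) = 0.360400
P(Vital path lost) [AND] = 0.360400 × 0.17 = 0.061268
P(Rail signal shows false clear) [AND] = 0.792568 × 0.061268 = 0.048559
Rounded to 4 decimal places: P(Rail signal shows false clear) ≈ 0.0486.

0.0486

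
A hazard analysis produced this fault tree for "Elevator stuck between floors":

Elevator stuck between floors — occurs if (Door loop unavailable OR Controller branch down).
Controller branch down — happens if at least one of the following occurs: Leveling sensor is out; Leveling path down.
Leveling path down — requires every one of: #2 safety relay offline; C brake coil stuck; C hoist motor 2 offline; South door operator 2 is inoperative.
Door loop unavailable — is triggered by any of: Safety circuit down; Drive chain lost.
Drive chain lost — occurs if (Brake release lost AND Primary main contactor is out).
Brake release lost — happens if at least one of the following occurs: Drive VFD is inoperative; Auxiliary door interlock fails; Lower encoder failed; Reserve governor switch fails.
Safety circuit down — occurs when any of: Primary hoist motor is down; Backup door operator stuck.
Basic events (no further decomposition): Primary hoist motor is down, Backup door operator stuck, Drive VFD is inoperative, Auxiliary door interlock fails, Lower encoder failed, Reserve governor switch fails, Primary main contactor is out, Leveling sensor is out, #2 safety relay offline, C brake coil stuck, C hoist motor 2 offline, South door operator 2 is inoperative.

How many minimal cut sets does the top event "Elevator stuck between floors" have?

8

Safety circuit down [OR]: union of children's cut sets → 2 cut set(s).
Brake release lost [OR]: union of children's cut sets → 4 cut set(s).
Drive chain lost [AND]: one cut set from each child combined → 4 × 1 = 4 cut set(s).
Door loop unavailable [OR]: union of children's cut sets → 6 cut set(s).
Leveling path down [AND]: one cut set from each child combined → 1 × 1 × 1 × 1 = 1 cut set(s).
Controller branch down [OR]: union of children's cut sets → 2 cut set(s).
Elevator stuck between floors [OR]: union of children's cut sets → 8 cut set(s).
Minimal cut sets: {Primary hoist motor is down}; {Backup door operator stuck}; {Drive VFD is inoperative, Primary main contactor is out}; {Auxiliary door interlock fails, Primary main contactor is out}; {Lower encoder failed, Primary main contactor is out}; {Primary main contactor is out, Reserve governor switch fails}; {Leveling sensor is out}; {#2 safety relay offline, C brake coil stuck, C hoist motor 2 offline, South door operator 2 is inoperative}.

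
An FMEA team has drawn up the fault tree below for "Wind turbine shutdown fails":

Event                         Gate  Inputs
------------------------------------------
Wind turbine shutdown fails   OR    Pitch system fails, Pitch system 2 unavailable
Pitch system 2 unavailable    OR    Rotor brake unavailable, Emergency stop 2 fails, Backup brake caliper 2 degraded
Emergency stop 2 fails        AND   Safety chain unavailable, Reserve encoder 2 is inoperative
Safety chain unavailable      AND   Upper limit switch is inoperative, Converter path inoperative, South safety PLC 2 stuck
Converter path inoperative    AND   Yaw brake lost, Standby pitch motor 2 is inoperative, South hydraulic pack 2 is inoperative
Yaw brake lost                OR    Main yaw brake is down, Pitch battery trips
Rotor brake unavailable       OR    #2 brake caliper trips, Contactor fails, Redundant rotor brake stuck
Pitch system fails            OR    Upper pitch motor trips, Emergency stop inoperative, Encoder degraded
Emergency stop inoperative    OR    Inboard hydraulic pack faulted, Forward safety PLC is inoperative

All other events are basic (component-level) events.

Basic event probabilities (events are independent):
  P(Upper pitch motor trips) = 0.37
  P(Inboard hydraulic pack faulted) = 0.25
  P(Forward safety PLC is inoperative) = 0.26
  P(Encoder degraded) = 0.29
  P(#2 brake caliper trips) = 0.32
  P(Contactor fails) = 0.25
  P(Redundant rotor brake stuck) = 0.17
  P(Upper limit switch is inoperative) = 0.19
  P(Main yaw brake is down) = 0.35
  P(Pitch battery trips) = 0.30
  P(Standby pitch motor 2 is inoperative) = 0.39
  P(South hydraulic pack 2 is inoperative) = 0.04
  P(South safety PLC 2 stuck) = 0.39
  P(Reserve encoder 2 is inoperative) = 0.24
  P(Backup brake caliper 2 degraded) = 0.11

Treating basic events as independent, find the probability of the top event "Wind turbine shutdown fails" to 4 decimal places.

P(Emergency stop inoperative) [OR] = 1 − (1−0.25) × (1−0.26) = 0.445000
P(Pitch system fails) [OR] = 1 − (1−0.37) × (1−0.445000) × (1−0.29) = 0.751749
P(Rotor brake unavailable) [OR] = 1 − (1−0.32) × (1−0.25) × (1−0.17) = 0.576700
P(Yaw brake lost) [OR] = 1 − (1−0.35) × (1−0.30) = 0.545000
P(Converter path inoperative) [AND] = 0.545000 × 0.39 × 0.04 = 0.008502
P(Safety chain unavailable) [AND] = 0.19 × 0.008502 × 0.39 = 0.000630
P(Emergency stop 2 fails) [AND] = 0.000630 × 0.24 = 0.000151
P(Pitch system 2 unavailable) [OR] = 1 − (1−0.576700) × (1−0.000151) × (1−0.11) = 0.623320
P(Wind turbine shutdown fails) [OR] = 1 − (1−0.751749) × (1−0.623320) = 0.906489
Rounded to 4 decimal places: P(Wind turbine shutdown fails) ≈ 0.9065.

0.9065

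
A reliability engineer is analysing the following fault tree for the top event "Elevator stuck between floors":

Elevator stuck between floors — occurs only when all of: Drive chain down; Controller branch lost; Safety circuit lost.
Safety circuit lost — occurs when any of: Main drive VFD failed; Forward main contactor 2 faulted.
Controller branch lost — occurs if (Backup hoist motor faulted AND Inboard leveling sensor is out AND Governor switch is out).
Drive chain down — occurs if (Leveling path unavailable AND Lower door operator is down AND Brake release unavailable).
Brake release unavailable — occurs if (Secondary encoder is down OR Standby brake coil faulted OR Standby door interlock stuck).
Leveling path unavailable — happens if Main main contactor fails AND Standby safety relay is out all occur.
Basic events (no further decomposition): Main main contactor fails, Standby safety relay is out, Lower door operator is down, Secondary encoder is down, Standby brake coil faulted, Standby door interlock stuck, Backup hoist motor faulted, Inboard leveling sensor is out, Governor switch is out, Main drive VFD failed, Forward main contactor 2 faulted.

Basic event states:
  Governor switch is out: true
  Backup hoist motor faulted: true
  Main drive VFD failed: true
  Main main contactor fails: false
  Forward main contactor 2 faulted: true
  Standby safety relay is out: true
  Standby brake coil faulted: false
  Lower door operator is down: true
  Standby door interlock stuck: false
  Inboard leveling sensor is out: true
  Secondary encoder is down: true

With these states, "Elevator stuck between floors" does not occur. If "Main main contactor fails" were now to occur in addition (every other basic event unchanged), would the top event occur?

Counterfactual: set "Main main contactor fails" to occurred.
Leveling path unavailable [AND]: Main main contactor fails=occurs, Standby safety relay is out=occurs → all inputs occur → occurs.
Brake release unavailable [OR]: Secondary encoder is down=occurs, Standby brake coil faulted=not, Standby door interlock stuck=not → at least one input occurs → occurs.
Drive chain down [AND]: Leveling path unavailable=occurs, Lower door operator is down=occurs, Brake release unavailable=occurs → all inputs occur → occurs.
Controller branch lost [AND]: Backup hoist motor faulted=occurs, Inboard leveling sensor is out=occurs, Governor switch is out=occurs → all inputs occur → occurs.
Safety circuit lost [OR]: Main drive VFD failed=occurs, Forward main contactor 2 faulted=occurs → at least one input occurs → occurs.
Elevator stuck between floors [AND]: Drive chain down=occurs, Controller branch lost=occurs, Safety circuit lost=occurs → all inputs occur → occurs.

Yes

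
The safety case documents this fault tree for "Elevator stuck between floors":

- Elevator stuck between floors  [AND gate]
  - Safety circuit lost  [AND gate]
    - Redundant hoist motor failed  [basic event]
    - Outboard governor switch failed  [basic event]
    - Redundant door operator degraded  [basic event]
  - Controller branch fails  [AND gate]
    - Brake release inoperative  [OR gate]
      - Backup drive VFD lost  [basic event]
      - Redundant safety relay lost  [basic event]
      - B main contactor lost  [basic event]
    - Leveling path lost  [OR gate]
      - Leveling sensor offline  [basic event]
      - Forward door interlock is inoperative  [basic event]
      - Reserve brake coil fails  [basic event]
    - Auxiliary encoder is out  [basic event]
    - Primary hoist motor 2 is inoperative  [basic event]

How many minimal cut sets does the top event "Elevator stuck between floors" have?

9

Safety circuit lost [AND]: one cut set from each child combined → 1 × 1 × 1 = 1 cut set(s).
Brake release inoperative [OR]: union of children's cut sets → 3 cut set(s).
Leveling path lost [OR]: union of children's cut sets → 3 cut set(s).
Controller branch fails [AND]: one cut set from each child combined → 3 × 3 × 1 × 1 = 9 cut set(s).
Elevator stuck between floors [AND]: one cut set from each child combined → 1 × 9 = 9 cut set(s).
Minimal cut sets: {Auxiliary encoder is out, Backup drive VFD lost, Leveling sensor offline, Outboard governor switch failed, Primary hoist motor 2 is inoperative, Redundant door operator degraded, Redundant hoist motor failed}; {Auxiliary encoder is out, Backup drive VFD lost, Forward door interlock is inoperative, Outboard governor switch failed, Primary hoist motor 2 is inoperative, Redundant door operator degraded, Redundant hoist motor failed}; {Auxiliary encoder is out, Backup drive VFD lost, Outboard governor switch failed, Primary hoist motor 2 is inoperative, Redundant door operator degraded, Redundant hoist motor failed, Reserve brake coil fails}; {Auxiliary encoder is out, Leveling sensor offline, Outboard governor switch failed, Primary hoist motor 2 is inoperative, Redundant door operator degraded, Redundant hoist motor failed, Redundant safety relay lost}; {Auxiliary encoder is out, Forward door interlock is inoperative, Outboard governor switch failed, Primary hoist motor 2 is inoperative, Redundant door operator degraded, Redundant hoist motor failed, Redundant safety relay lost}; {Auxiliary encoder is out, Outboard governor switch failed, Primary hoist motor 2 is inoperative, Redundant door operator degraded, Redundant hoist motor failed, Redundant safety relay lost, Reserve brake coil fails}; {Auxiliary encoder is out, B main contactor lost, Leveling sensor offline, Outboard governor switch failed, Primary hoist motor 2 is inoperative, Redundant door operator degraded, Redundant hoist motor failed}; {Auxiliary encoder is out, B main contactor lost, Forward door interlock is inoperative, Outboard governor switch failed, Primary hoist motor 2 is inoperative, Redundant door operator degraded, Redundant hoist motor failed}; {Auxiliary encoder is out, B main contactor lost, Outboard governor switch failed, Primary hoist motor 2 is inoperative, Redundant door operator degraded, Redundant hoist motor failed, Reserve brake coil fails}.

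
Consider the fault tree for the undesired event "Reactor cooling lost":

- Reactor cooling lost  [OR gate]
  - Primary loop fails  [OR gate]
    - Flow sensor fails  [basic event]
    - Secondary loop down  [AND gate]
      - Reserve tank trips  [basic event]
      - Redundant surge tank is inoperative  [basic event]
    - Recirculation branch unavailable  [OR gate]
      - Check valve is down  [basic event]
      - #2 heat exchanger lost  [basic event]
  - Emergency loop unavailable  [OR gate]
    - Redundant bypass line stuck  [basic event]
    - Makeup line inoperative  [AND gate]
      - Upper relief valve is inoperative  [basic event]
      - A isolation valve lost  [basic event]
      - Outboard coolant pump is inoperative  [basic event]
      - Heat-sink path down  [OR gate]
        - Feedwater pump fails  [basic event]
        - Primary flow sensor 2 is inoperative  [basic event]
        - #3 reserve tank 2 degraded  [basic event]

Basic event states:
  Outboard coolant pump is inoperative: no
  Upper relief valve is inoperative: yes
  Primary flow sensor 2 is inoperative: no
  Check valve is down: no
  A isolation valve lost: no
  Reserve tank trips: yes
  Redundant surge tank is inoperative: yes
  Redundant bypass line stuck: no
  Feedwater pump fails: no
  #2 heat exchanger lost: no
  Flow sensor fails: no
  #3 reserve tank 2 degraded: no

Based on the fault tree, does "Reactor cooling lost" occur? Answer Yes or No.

Yes

Secondary loop down [AND]: Reserve tank trips=occurs, Redundant surge tank is inoperative=occurs → all inputs occur → occurs.
Recirculation branch unavailable [OR]: Check valve is down=not, #2 heat exchanger lost=not → no input occurs → does not occur.
Primary loop fails [OR]: Flow sensor fails=not, Secondary loop down=occurs, Recirculation branch unavailable=not → at least one input occurs → occurs.
Heat-sink path down [OR]: Feedwater pump fails=not, Primary flow sensor 2 is inoperative=not, #3 reserve tank 2 degraded=not → no input occurs → does not occur.
Makeup line inoperative [AND]: Upper relief valve is inoperative=occurs, A isolation valve lost=not, Outboard coolant pump is inoperative=not, Heat-sink path down=not → not all inputs occur → does not occur.
Emergency loop unavailable [OR]: Redundant bypass line stuck=not, Makeup line inoperative=not → no input occurs → does not occur.
Reactor cooling lost [OR]: Primary loop fails=occurs, Emergency loop unavailable=not → at least one input occurs → occurs.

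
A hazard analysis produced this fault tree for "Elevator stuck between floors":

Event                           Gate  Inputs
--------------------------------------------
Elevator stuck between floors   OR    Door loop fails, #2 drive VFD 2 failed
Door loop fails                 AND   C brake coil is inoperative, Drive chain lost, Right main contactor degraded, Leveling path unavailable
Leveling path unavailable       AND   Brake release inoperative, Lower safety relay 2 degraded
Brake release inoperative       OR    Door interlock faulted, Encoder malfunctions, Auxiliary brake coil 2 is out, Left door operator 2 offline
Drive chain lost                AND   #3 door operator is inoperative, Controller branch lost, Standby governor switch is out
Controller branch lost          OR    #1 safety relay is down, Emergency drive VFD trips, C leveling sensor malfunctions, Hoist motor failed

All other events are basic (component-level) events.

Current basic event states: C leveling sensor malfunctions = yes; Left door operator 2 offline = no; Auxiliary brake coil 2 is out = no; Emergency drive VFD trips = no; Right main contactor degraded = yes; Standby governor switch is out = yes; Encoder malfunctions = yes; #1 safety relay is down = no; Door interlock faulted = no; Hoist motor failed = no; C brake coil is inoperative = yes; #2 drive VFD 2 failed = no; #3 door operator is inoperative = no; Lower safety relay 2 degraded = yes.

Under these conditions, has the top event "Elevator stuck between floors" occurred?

No

Controller branch lost [OR]: #1 safety relay is down=not, Emergency drive VFD trips=not, C leveling sensor malfunctions=occurs, Hoist motor failed=not → at least one input occurs → occurs.
Drive chain lost [AND]: #3 door operator is inoperative=not, Controller branch lost=occurs, Standby governor switch is out=occurs → not all inputs occur → does not occur.
Brake release inoperative [OR]: Door interlock faulted=not, Encoder malfunctions=occurs, Auxiliary brake coil 2 is out=not, Left door operator 2 offline=not → at least one input occurs → occurs.
Leveling path unavailable [AND]: Brake release inoperative=occurs, Lower safety relay 2 degraded=occurs → all inputs occur → occurs.
Door loop fails [AND]: C brake coil is inoperative=occurs, Drive chain lost=not, Right main contactor degraded=occurs, Leveling path unavailable=occurs → not all inputs occur → does not occur.
Elevator stuck between floors [OR]: Door loop fails=not, #2 drive VFD 2 failed=not → no input occurs → does not occur.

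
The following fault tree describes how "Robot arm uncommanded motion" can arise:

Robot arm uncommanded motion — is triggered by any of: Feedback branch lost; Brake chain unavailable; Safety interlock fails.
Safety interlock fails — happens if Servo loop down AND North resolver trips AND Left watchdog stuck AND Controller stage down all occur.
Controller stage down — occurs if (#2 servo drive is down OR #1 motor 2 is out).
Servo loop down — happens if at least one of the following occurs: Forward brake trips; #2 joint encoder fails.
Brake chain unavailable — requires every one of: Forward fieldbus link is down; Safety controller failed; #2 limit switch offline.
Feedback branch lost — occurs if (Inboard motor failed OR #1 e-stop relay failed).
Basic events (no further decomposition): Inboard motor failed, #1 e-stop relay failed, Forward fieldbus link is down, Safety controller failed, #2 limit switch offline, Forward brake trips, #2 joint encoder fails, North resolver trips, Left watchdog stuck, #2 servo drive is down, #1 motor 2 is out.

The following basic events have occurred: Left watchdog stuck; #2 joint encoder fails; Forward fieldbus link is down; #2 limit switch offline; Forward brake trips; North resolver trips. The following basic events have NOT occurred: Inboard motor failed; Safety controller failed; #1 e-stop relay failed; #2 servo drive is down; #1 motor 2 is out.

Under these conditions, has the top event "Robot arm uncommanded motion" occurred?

No

Feedback branch lost [OR]: Inboard motor failed=not, #1 e-stop relay failed=not → no input occurs → does not occur.
Brake chain unavailable [AND]: Forward fieldbus link is down=occurs, Safety controller failed=not, #2 limit switch offline=occurs → not all inputs occur → does not occur.
Servo loop down [OR]: Forward brake trips=occurs, #2 joint encoder fails=occurs → at least one input occurs → occurs.
Controller stage down [OR]: #2 servo drive is down=not, #1 motor 2 is out=not → no input occurs → does not occur.
Safety interlock fails [AND]: Servo loop down=occurs, North resolver trips=occurs, Left watchdog stuck=occurs, Controller stage down=not → not all inputs occur → does not occur.
Robot arm uncommanded motion [OR]: Feedback branch lost=not, Brake chain unavailable=not, Safety interlock fails=not → no input occurs → does not occur.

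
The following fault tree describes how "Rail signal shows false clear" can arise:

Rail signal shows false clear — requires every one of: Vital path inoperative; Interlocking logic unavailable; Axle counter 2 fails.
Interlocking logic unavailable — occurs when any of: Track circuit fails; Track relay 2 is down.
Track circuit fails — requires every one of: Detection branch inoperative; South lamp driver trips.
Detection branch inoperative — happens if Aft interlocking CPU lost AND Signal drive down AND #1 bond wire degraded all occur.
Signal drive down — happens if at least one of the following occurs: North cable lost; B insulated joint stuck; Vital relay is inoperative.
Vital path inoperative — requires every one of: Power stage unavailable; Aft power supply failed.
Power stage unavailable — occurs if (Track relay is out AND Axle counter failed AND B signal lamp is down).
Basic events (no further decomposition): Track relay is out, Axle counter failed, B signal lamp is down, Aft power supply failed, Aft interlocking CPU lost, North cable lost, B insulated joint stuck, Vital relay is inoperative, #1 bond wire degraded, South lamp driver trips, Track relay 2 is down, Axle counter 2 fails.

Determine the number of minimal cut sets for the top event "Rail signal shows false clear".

4

Power stage unavailable [AND]: one cut set from each child combined → 1 × 1 × 1 = 1 cut set(s).
Vital path inoperative [AND]: one cut set from each child combined → 1 × 1 = 1 cut set(s).
Signal drive down [OR]: union of children's cut sets → 3 cut set(s).
Detection branch inoperative [AND]: one cut set from each child combined → 1 × 3 × 1 = 3 cut set(s).
Track circuit fails [AND]: one cut set from each child combined → 3 × 1 = 3 cut set(s).
Interlocking logic unavailable [OR]: union of children's cut sets → 4 cut set(s).
Rail signal shows false clear [AND]: one cut set from each child combined → 1 × 4 × 1 = 4 cut set(s).
Minimal cut sets: {#1 bond wire degraded, Aft interlocking CPU lost, Aft power supply failed, Axle counter 2 fails, Axle counter failed, B signal lamp is down, North cable lost, South lamp driver trips, Track relay is out}; {#1 bond wire degraded, Aft interlocking CPU lost, Aft power supply failed, Axle counter 2 fails, Axle counter failed, B insulated joint stuck, B signal lamp is down, South lamp driver trips, Track relay is out}; {#1 bond wire degraded, Aft interlocking CPU lost, Aft power supply failed, Axle counter 2 fails, Axle counter failed, B signal lamp is down, South lamp driver trips, Track relay is out, Vital relay is inoperative}; {Aft power supply failed, Axle counter 2 fails, Axle counter failed, B signal lamp is down, Track relay 2 is down, Track relay is out}.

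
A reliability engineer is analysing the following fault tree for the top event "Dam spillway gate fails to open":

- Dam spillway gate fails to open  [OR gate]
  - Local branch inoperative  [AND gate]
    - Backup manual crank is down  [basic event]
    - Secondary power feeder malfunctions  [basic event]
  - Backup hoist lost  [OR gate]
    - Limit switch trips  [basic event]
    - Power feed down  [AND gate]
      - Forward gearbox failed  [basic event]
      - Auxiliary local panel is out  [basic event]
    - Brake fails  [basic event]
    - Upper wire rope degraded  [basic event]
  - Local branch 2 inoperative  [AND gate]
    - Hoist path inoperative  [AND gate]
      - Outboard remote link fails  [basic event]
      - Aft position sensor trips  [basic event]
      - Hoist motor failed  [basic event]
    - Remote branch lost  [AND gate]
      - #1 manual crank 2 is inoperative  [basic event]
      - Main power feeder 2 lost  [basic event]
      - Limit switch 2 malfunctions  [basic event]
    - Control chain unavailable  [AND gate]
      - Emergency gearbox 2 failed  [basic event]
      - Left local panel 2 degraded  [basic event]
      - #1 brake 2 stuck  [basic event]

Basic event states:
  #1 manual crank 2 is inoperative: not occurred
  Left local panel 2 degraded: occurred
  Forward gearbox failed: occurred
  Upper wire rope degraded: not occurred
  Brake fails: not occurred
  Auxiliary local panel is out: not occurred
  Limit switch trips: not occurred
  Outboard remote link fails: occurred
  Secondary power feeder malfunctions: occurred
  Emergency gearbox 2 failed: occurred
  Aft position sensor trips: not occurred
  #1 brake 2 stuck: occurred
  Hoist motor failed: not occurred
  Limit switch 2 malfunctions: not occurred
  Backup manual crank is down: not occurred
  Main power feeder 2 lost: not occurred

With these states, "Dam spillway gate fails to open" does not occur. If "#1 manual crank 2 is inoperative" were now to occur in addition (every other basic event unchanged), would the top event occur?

Counterfactual: set "#1 manual crank 2 is inoperative" to occurred.
Local branch inoperative [AND]: Backup manual crank is down=not, Secondary power feeder malfunctions=occurs → not all inputs occur → does not occur.
Power feed down [AND]: Forward gearbox failed=occurs, Auxiliary local panel is out=not → not all inputs occur → does not occur.
Backup hoist lost [OR]: Limit switch trips=not, Power feed down=not, Brake fails=not, Upper wire rope degraded=not → no input occurs → does not occur.
Hoist path inoperative [AND]: Outboard remote link fails=occurs, Aft position sensor trips=not, Hoist motor failed=not → not all inputs occur → does not occur.
Remote branch lost [AND]: #1 manual crank 2 is inoperative=occurs, Main power feeder 2 lost=not, Limit switch 2 malfunctions=not → not all inputs occur → does not occur.
Control chain unavailable [AND]: Emergency gearbox 2 failed=occurs, Left local panel 2 degraded=occurs, #1 brake 2 stuck=occurs → all inputs occur → occurs.
Local branch 2 inoperative [AND]: Hoist path inoperative=not, Remote branch lost=not, Control chain unavailable=occurs → not all inputs occur → does not occur.
Dam spillway gate fails to open [OR]: Local branch inoperative=not, Backup hoist lost=not, Local branch 2 inoperative=not → no input occurs → does not occur.

No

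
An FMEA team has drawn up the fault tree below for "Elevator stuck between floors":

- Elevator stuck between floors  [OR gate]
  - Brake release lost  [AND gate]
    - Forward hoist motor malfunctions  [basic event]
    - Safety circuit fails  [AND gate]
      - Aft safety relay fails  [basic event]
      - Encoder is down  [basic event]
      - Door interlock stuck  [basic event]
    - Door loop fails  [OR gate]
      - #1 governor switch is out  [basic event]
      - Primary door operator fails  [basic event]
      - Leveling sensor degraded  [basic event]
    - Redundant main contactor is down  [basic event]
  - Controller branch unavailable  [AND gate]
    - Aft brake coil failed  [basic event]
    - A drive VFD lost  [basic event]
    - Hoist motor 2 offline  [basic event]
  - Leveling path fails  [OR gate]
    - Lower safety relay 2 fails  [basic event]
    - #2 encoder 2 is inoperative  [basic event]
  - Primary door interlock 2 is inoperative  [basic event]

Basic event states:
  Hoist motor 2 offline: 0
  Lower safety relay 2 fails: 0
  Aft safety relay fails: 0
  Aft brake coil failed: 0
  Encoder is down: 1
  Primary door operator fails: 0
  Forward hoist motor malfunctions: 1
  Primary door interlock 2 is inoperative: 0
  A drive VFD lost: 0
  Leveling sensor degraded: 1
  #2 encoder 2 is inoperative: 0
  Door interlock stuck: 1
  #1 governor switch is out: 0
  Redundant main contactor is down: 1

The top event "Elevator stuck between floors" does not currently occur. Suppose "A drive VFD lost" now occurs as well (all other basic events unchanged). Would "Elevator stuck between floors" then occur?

No

Counterfactual: set "A drive VFD lost" to occurred.
Safety circuit fails [AND]: Aft safety relay fails=not, Encoder is down=occurs, Door interlock stuck=occurs → not all inputs occur → does not occur.
Door loop fails [OR]: #1 governor switch is out=not, Primary door operator fails=not, Leveling sensor degraded=occurs → at least one input occurs → occurs.
Brake release lost [AND]: Forward hoist motor malfunctions=occurs, Safety circuit fails=not, Door loop fails=occurs, Redundant main contactor is down=occurs → not all inputs occur → does not occur.
Controller branch unavailable [AND]: Aft brake coil failed=not, A drive VFD lost=occurs, Hoist motor 2 offline=not → not all inputs occur → does not occur.
Leveling path fails [OR]: Lower safety relay 2 fails=not, #2 encoder 2 is inoperative=not → no input occurs → does not occur.
Elevator stuck between floors [OR]: Brake release lost=not, Controller branch unavailable=not, Leveling path fails=not, Primary door interlock 2 is inoperative=not → no input occurs → does not occur.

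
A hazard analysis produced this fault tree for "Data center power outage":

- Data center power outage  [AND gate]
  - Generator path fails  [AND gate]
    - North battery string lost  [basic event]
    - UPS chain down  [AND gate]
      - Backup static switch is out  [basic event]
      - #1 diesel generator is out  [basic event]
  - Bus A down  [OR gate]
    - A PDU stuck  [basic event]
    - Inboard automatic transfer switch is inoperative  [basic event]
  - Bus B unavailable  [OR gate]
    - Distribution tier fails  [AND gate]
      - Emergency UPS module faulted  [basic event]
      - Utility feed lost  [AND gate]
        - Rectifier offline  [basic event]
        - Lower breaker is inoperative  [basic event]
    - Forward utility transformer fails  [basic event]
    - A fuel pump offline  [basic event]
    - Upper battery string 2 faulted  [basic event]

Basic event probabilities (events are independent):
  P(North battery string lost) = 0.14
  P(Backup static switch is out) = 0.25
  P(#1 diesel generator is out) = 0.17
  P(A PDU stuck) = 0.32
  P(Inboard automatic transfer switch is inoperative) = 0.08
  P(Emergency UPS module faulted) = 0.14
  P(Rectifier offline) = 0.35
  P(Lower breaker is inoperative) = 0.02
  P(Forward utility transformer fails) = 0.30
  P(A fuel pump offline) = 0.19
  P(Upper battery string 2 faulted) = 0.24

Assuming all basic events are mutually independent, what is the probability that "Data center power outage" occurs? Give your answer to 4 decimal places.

P(UPS chain down) [AND] = 0.25 × 0.17 = 0.042500
P(Generator path fails) [AND] = 0.14 × 0.042500 = 0.005950
P(Bus A down) [OR] = 1 − (1−0.32) × (1−0.08) = 0.374400
P(Utility feed lost) [AND] = 0.35 × 0.02 = 0.007000
P(Distribution tier fails) [AND] = 0.14 × 0.007000 = 0.000980
P(Bus B unavailable) [OR] = 1 − (1−0.000980) × (1−0.30) × (1−0.19) × (1−0.24) = 0.569502
P(Data center power outage) [AND] = 0.005950 × 0.374400 × 0.569502 = 0.001269
Rounded to 4 decimal places: P(Data center power outage) ≈ 0.0013.

0.0013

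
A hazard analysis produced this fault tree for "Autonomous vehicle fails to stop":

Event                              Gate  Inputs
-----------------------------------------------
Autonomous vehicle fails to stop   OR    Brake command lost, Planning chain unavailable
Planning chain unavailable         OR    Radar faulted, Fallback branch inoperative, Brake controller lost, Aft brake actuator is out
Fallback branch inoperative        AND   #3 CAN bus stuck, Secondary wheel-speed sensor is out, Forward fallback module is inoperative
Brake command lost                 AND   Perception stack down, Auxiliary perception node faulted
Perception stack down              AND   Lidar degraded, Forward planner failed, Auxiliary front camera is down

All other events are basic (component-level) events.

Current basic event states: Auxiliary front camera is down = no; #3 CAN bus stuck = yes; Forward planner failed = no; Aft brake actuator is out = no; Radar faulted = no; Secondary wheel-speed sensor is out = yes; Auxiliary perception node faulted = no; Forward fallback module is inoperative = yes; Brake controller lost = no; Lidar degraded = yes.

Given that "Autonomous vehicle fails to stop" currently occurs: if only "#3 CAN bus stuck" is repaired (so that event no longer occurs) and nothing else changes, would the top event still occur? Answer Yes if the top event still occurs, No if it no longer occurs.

No

Counterfactual: set "#3 CAN bus stuck" to not occurred.
Perception stack down [AND]: Lidar degraded=occurs, Forward planner failed=not, Auxiliary front camera is down=not → not all inputs occur → does not occur.
Brake command lost [AND]: Perception stack down=not, Auxiliary perception node faulted=not → not all inputs occur → does not occur.
Fallback branch inoperative [AND]: #3 CAN bus stuck=not, Secondary wheel-speed sensor is out=occurs, Forward fallback module is inoperative=occurs → not all inputs occur → does not occur.
Planning chain unavailable [OR]: Radar faulted=not, Fallback branch inoperative=not, Brake controller lost=not, Aft brake actuator is out=not → no input occurs → does not occur.
Autonomous vehicle fails to stop [OR]: Brake command lost=not, Planning chain unavailable=not → no input occurs → does not occur.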